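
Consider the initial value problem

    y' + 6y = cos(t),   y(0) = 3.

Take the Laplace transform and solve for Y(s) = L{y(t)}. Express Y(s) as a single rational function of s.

Apply the Laplace transform to the equation.
Using L{y'} = sY - y(0) = sY - 3, the left side becomes (s + 6)Y - (3).
The right side is L{cos(t)} = s/(s^2 + 1).
So (s + 6)Y = s/(s^2 + 1) + (3).
Divide through and combine into a single rational function.

Y(s) = (3*s^2 + s + 3)/(s^3 + 6*s^2 + s + 6)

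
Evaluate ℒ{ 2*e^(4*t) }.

L{2} = 2/s.
By the first shifting theorem, multiplying by e^(4t) replaces s with s - 4.

2/(s - 4)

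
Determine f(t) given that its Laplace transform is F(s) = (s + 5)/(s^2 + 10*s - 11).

f(t) = exp(-5*t)*cosh(6*t)

Rewrite the denominator: s^2 + 10*s - 11 = (s + 5)^2 - 36.
The form in (s + 5) signals a first-shifting-theorem factor e^(-5t).
Since L{cosh(6t)} = s/(s^2 - 36), the inverse is exp(-5*t)*cosh(6*t).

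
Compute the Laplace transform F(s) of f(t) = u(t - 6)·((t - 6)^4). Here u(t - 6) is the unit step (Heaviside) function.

F(s) = 24*exp(-6*s)/s^5

By the second shifting theorem, L{u(t - c)·g(t - c)} = e^(-cs)·G(s) with c = 6 and G(s) = L{g(t)}.
L{t^4} = 4!/s^5 = 24/s^5.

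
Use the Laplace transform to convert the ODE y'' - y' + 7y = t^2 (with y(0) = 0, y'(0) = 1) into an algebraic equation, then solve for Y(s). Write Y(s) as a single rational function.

Y(s) = (s^3 + 2)/(s^5 - s^4 + 7*s^3)

Laplace-transform each side.
Using L{y''} = s^2 Y - s·y(0) - y'(0) and L{y'} = sY - y(0), with y(0) = 0, y'(0) = 1, the left side becomes (s^2 - s + 7)Y - (1).
The right side is L{t^2} = 2/s^3.
So (s^2 - s + 7)Y = 2/s^3 + (1).
Divide through and combine into a single rational function.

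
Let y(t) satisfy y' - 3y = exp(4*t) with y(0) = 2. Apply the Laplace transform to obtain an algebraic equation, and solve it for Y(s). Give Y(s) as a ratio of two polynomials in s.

Laplace-transform each side.
The derivative rules (L{y'} = sY - y(0) = sY - 2) turn the left side into (s - 3)Y - (2).
The right side is L{exp(4*t)} = 1/(s - 4).
So (s - 3)Y = 1/(s - 4) + (2).
Solve for Y(s) and write it as one ratio of polynomials.

Y(s) = (2*s - 7)/(s^2 - 7*s + 12)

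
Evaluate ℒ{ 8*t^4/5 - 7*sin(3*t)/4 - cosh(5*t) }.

The transform is linear, so treat each term independently.
(-7/4)·[L{sin(3t)} = 3/(s^2 + 9)]; (-1)·[L{cosh(5t)} = s/(s^2 - 25)]; (8/5)·[L{t^4} = 4!/s^5 = 24/s^5].

-s/(s^2 - 25) - 21/(4*(s^2 + 9)) + 192/(5*s^5)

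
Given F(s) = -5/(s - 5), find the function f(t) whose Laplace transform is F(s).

Since L{e^(5t)} = 1/(s - 5), the inverse is e^(5*t), scaled by -5.

f(t) = -5*exp(5*t)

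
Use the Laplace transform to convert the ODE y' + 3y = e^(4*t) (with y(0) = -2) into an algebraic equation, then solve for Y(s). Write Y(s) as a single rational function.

Laplace-transform each side.
With L{y'} = sY - y(0) = sY - (-2): the LHS transforms to (s + 3)Y - (-2).
The right side is L{e^(4*t)} = 1/(s - 4).
So (s + 3)Y = 1/(s - 4) + (-2).
Solve for Y(s) and write it as one ratio of polynomials.

Y(s) = (-2*s + 9)/(s^2 - s - 12)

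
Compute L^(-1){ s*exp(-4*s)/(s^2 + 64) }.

The factor e^(-4s) signals a time shift by c = 4 (second shifting theorem).
L{cos(8t)} = s/(s^2 + 64), so L^-1{s/(s^2 + 64)} = cos(8*t).
Hence the inverse is u(t - 4) times that function evaluated at t - 4.

Heaviside(t - 4)*(cos(8*t - 32))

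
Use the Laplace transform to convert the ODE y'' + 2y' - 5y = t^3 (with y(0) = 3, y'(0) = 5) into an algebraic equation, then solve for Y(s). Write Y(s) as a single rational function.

Take the Laplace transform of both sides.
The derivative rules (L{y''} = s^2 Y - s·y(0) - y'(0) and L{y'} = sY - y(0), with y(0) = 3, y'(0) = 5) turn the left side into (s^2 + 2*s - 5)Y - (3*s + 11).
The right side is L{t^3} = 6/s^4.
So (s^2 + 2*s - 5)Y = 6/s^4 + (3*s + 11).
Divide through and combine into a single rational function.

Y(s) = (3*s^5 + 11*s^4 + 6)/(s^6 + 2*s^5 - 5*s^4)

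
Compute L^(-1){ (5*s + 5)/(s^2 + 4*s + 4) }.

Factor the denominator: s^2 + 4*s + 4 = (s + 2)^2.
Partial fraction decomposition gives [5/(s + 2)] + [-5/(s + 2)^2].
Invert each term: 5/(s + 2) ↔ 5e^(-2t); -5/(s + 2)^2 ↔ -5t·e^(-2t).

-5*t*exp(-2*t) + 5*exp(-2*t)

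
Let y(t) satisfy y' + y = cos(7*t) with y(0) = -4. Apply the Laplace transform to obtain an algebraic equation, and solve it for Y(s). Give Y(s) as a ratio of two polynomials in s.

Y(s) = (-4*s^2 + s - 196)/(s^3 + s^2 + 49*s + 49)

Take the Laplace transform of both sides.
Using L{y'} = sY - y(0) = sY - (-4), the left side becomes (s + 1)Y - (-4).
The right side is L{cos(7*t)} = s/(s^2 + 49).
So (s + 1)Y = s/(s^2 + 49) + (-4).
Solve for Y(s) and write it as one ratio of polynomials.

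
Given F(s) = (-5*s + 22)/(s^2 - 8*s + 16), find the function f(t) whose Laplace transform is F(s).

f(t) = 2*t*exp(4*t) - 5*exp(4*t)

Factor the denominator: s^2 - 8*s + 16 = (s - 4)^2.
Partial fraction decomposition gives [-5/(s - 4)] + [2/(s - 4)^2].
Invert each term: -5/(s - 4) ↔ -5e^(4t); 2/(s - 4)^2 ↔ 2t·e^(4t).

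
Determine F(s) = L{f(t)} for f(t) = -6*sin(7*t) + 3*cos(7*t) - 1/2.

F(s) = 3*s/(s^2 + 49) - 42/(s^2 + 49) - 1/(2*s)

Apply the Laplace transform termwise.
L{-1/2} = (-1/2)/s; (-6)·[L{sin(7t)} = 7/(s^2 + 49)]; (3)·[L{cos(7t)} = s/(s^2 + 49)].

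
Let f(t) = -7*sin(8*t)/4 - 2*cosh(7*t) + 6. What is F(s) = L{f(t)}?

By linearity of the Laplace transform, transform each term separately.
(-2)·[L{cosh(7t)} = s/(s^2 - 49)]; (-7/4)·[L{sin(8t)} = 8/(s^2 + 64)]; L{6} = 6/s.

F(s) = -2*s/(s^2 - 49) - 14/(s^2 + 64) + 6/s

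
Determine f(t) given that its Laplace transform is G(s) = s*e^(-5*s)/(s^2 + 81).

f(t) = Heaviside(t - 5)*(cos(9*t - 45))

The factor e^(-5s) signals a time shift by c = 5 (second shifting theorem).
L{cos(9t)} = s/(s^2 + 81), so L^-1{s/(s^2 + 81)} = cos(9*t).
Hence the inverse is u(t - 5) times that function evaluated at t - 5.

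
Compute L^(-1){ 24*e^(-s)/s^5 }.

The factor e^(-s) signals a time shift by c = 1 (second shifting theorem).
L{t^4} = 4!/s^5 = 24/s^5, so L^-1{24/s^5} = t^4.
Hence the inverse is u(t - 1) times that function evaluated at t - 1.

Heaviside(t - 1)*((t - 1)^4)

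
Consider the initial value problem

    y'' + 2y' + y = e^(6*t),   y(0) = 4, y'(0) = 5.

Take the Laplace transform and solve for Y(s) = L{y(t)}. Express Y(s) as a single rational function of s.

Y(s) = (4*s^2 - 11*s - 77)/(s^3 - 4*s^2 - 11*s - 6)

Laplace-transform each side.
With L{y''} = s^2 Y - s·y(0) - y'(0) and L{y'} = sY - y(0), with y(0) = 4, y'(0) = 5: the LHS transforms to (s^2 + 2*s + 1)Y - (4*s + 13).
The right side is L{e^(6*t)} = 1/(s - 6).
So (s^2 + 2*s + 1)Y = 1/(s - 6) + (4*s + 13).
Solve for Y(s) and write it as one ratio of polynomials.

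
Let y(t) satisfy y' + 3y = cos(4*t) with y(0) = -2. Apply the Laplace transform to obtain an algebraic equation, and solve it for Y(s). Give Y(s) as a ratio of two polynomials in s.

Apply the Laplace transform to the equation.
With L{y'} = sY - y(0) = sY - (-2): the LHS transforms to (s + 3)Y - (-2).
The right side is L{cos(4*t)} = s/(s^2 + 16).
So (s + 3)Y = s/(s^2 + 16) + (-2).
Solve for Y(s) and write it as one ratio of polynomials.

Y(s) = (-2*s^2 + s - 32)/(s^3 + 3*s^2 + 16*s + 48)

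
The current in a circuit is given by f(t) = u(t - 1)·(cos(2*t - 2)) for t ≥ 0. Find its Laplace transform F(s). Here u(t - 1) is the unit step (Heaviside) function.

By the second shifting theorem, L{u(t - c)·g(t - c)} = e^(-cs)·G(s) with c = 1 and G(s) = L{g(t)}.
L{cos(2t)} = s/(s^2 + 4).

F(s) = s*exp(-s)/(s^2 + 4)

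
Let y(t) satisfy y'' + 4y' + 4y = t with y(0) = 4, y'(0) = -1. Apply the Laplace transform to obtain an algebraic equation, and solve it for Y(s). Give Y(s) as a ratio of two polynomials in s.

Y(s) = (4*s^3 + 15*s^2 + 1)/(s^4 + 4*s^3 + 4*s^2)

Laplace-transform each side.
The derivative rules (L{y''} = s^2 Y - s·y(0) - y'(0) and L{y'} = sY - y(0), with y(0) = 4, y'(0) = -1) turn the left side into (s^2 + 4*s + 4)Y - (4*s + 15).
The right side is L{t} = s^(-2).
So (s^2 + 4*s + 4)Y = s^(-2) + (4*s + 15).
Isolate Y and clear denominators.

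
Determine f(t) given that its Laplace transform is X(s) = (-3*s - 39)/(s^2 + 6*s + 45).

Complete the square in the denominator: s^2 + 6*s + 45 = (s + 3)^2 + 6^2.
Split the numerator to match: -3*s - 39 = -3·(s + 3) - 5·6.
Invert each term: -3·(s + 3)/((s + 3)^2 + 36) ↔ -3e^(-3t)cos(6t); -5·6/((s + 3)^2 + 36) ↔ -5e^(-3t)sin(6t).

f(t) = -5*exp(-3*t)*sin(6*t) - 3*exp(-3*t)*cos(6*t)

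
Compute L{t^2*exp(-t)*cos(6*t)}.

L{cos(6t)} = s/(s^2 + 36).
Multiplying by e^(-t) shifts s → s + 1, so L{exp(-t)*cos(6*t)} = (s + 1)/((s + 1)^2 + 36).
Then apply L{t^2·g(t)} = (-1)^2 d^2/ds^2[G(s)] with G(s) = (s + 1)/((s + 1)^2 + 36):
differentiating 2 times and applying the sign gives 2*(s + 1)*(s^2 + 2*s - 107)/(s^2 + 2*s + 37)^3.

2*(s + 1)*(s^2 + 2*s - 107)/(s^2 + 2*s + 37)^3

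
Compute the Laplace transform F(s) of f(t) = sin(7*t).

F(s) = 7/(s^2 + 49)

L{sin(7t)} = 7/(s^2 + 49).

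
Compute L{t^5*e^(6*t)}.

L{t^5} = 5!/s^6 = 120/s^6.
By the first shifting theorem, multiplying by e^(6t) replaces s with s - 6.

120/(s - 6)^6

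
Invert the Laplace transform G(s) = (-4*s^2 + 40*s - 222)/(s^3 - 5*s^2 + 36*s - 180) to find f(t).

f(t) = -2*exp(5*t) + 5*sin(6*t) - 2*cos(6*t)

Factor the denominator: s^3 - 5*s^2 + 36*s - 180 = (s - 5)*(s^2 + 36).
Partial fraction decomposition gives [-2/(s - 5)] + [-2*s/(s^2 + 36)] + [30/(s^2 + 36)].
Invert each term: -2/(s - 5) ↔ -2e^(5t); -2·s/(s^2 + 36) ↔ -2cos(6t); 5·6/(s^2 + 36) ↔ 5sin(6t).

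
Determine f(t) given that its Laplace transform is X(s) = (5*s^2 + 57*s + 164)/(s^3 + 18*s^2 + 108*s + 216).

f(t) = t^2*exp(-6*t) - 3*t*exp(-6*t) + 5*exp(-6*t)

Factor the denominator: s^3 + 18*s^2 + 108*s + 216 = (s + 6)^3.
Partial fraction decomposition gives [5/(s + 6)] + [-3/(s + 6)^2] + [2/(s + 6)^3].
Invert each term: 5/(s + 6) ↔ 5e^(-6t); -3/(s + 6)^2 ↔ -3t·e^(-6t); 2/(s + 6)^3 ↔ (1)t^2·e^(-6t).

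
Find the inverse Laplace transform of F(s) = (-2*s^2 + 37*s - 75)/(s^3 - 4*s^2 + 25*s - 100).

Factor the denominator: s^3 - 4*s^2 + 25*s - 100 = (s - 4)*(s^2 + 25).
Partial fraction decomposition gives [1/(s - 4)] + [-3*s/(s^2 + 25)] + [25/(s^2 + 25)].
Invert each term: 1/(s - 4) ↔ e^(4t); -3·s/(s^2 + 25) ↔ -3cos(5t); 5·5/(s^2 + 25) ↔ 5sin(5t).

exp(4*t) + 5*sin(5*t) - 3*cos(5*t)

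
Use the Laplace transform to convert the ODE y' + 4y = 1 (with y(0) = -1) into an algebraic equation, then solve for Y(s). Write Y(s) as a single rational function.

Y(s) = (-s + 1)/(s^2 + 4*s)

Transform both sides with L{·}.
Using L{y'} = sY - y(0) = sY - (-1), the left side becomes (s + 4)Y - (-1).
The right side is L{1} = 1/s.
So (s + 4)Y = 1/s + (-1).
Divide through and combine into a single rational function.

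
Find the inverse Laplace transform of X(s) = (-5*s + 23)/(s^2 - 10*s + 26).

Complete the square in the denominator: s^2 - 10*s + 26 = (s - 5)^2 + 1^2.
Split the numerator to match: -5*s + 23 = -5·(s - 5) - 2·1.
Invert each term: -5·(s - 5)/((s - 5)^2 + 1) ↔ -5e^(5t)cos(t); -2·1/((s - 5)^2 + 1) ↔ -2e^(5t)sin(t).

-2*exp(5*t)*sin(t) - 5*exp(5*t)*cos(t)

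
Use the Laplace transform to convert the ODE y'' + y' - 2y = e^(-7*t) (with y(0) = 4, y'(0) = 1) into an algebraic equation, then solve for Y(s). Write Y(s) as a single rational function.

Laplace-transform each side.
Using L{y''} = s^2 Y - s·y(0) - y'(0) and L{y'} = sY - y(0), with y(0) = 4, y'(0) = 1, the left side becomes (s^2 + s - 2)Y - (4*s + 5).
The right side is L{e^(-7*t)} = 1/(s + 7).
So (s^2 + s - 2)Y = 1/(s + 7) + (4*s + 5).
Divide through and combine into a single rational function.

Y(s) = (4*s^2 + 33*s + 36)/(s^3 + 8*s^2 + 5*s - 14)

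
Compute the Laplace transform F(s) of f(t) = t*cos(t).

F(s) = (s - 1)*(s + 1)/(s^2 + 1)^2

L{cos(t)} = s/(s^2 + 1).
Then apply L{t·g(t)} = -d/ds[G(s)] with G(s) = s/(s^2 + 1):
differentiating 1 time and applying the sign gives (s - 1)*(s + 1)/(s^2 + 1)^2.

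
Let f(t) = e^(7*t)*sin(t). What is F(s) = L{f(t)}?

L{sin(t)} = 1/(s^2 + 1).
By the first shifting theorem, multiplying by e^(7t) replaces s with s - 7.

F(s) = 1/((s - 7)^2 + 1)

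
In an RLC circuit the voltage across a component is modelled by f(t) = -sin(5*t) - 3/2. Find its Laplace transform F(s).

F(s) = -5/(s^2 + 25) - 3/(2*s)

The transform is linear, so treat each term independently.
L{-3/2} = (-3/2)/s; (-1)·[L{sin(5t)} = 5/(s^2 + 25)].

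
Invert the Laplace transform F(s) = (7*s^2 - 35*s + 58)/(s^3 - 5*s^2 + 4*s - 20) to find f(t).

f(t) = 2*exp(5*t) - 5*sin(2*t) + 5*cos(2*t)

Factor the denominator: s^3 - 5*s^2 + 4*s - 20 = (s - 5)*(s^2 + 4).
Partial fraction decomposition gives [2/(s - 5)] + [5*s/(s^2 + 4)] + [-10/(s^2 + 4)].
Invert each term: 2/(s - 5) ↔ 2e^(5t); 5·s/(s^2 + 4) ↔ 5cos(2t); -5·2/(s^2 + 4) ↔ -5sin(2t).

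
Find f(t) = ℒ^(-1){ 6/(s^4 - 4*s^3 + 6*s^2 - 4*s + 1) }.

Rewrite the denominator: s^4 - 4*s^3 + 6*s^2 - 4*s + 1 = (s - 1)^4.
The form in (s - 1) signals a first-shifting-theorem factor e^(t).
Since L{t^3} = 3!/s^4 = 6/s^4, the inverse is t^3*e^(t).

f(t) = t^3*exp(t)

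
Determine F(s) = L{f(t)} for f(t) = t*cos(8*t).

F(s) = (s - 8)*(s + 8)/(s^2 + 64)^2

L{cos(8t)} = s/(s^2 + 64).
Then apply L{t·g(t)} = -d/ds[G(s)] with G(s) = s/(s^2 + 64):
differentiating 1 time and applying the sign gives (s - 8)*(s + 8)/(s^2 + 64)^2.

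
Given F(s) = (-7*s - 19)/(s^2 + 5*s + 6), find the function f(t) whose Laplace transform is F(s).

f(t) = -5*exp(-2*t) - 2*exp(-3*t)

Factor the denominator: s^2 + 5*s + 6 = (s + 2)*(s + 3).
Partial fraction decomposition gives [-5/(s + 2)] + [-2/(s + 3)].
Invert each term: -5/(s + 2) ↔ -5e^(-2t); -2/(s + 3) ↔ -2e^(-3t).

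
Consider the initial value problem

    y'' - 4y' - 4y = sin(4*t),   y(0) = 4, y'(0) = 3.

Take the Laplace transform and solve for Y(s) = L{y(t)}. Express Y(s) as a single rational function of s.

Y(s) = (4*s^3 - 13*s^2 + 64*s - 204)/(s^4 - 4*s^3 + 12*s^2 - 64*s - 64)

Transform both sides with L{·}.
The derivative rules (L{y''} = s^2 Y - s·y(0) - y'(0) and L{y'} = sY - y(0), with y(0) = 4, y'(0) = 3) turn the left side into (s^2 - 4*s - 4)Y - (4*s - 13).
The right side is L{sin(4*t)} = 4/(s^2 + 16).
So (s^2 - 4*s - 4)Y = 4/(s^2 + 16) + (4*s - 13).
Isolate Y and clear denominators.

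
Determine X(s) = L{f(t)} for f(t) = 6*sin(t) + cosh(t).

X(s) = s/(s^2 - 1) + 6/(s^2 + 1)

By linearity of the Laplace transform, transform each term separately.
L{cosh(t)} = s/(s^2 - 1); (6)·[L{sin(t)} = 1/(s^2 + 1)].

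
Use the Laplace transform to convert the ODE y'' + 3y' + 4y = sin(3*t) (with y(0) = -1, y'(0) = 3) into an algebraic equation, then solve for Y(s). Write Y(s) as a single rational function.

Y(s) = (-s^3 - 9*s + 3)/(s^4 + 3*s^3 + 13*s^2 + 27*s + 36)

Transform both sides with L{·}.
Using L{y''} = s^2 Y - s·y(0) - y'(0) and L{y'} = sY - y(0), with y(0) = -1, y'(0) = 3, the left side becomes (s^2 + 3*s + 4)Y - (-s).
The right side is L{sin(3*t)} = 3/(s^2 + 9).
So (s^2 + 3*s + 4)Y = 3/(s^2 + 9) + (-s).
Solve for Y(s) and write it as one ratio of polynomials.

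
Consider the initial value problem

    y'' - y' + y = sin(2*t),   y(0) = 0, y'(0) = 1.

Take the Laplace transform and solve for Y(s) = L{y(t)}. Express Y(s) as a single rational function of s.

Transform both sides with L{·}.
The derivative rules (L{y''} = s^2 Y - s·y(0) - y'(0) and L{y'} = sY - y(0), with y(0) = 0, y'(0) = 1) turn the left side into (s^2 - s + 1)Y - (1).
The right side is L{sin(2*t)} = 2/(s^2 + 4).
So (s^2 - s + 1)Y = 2/(s^2 + 4) + (1).
Solve for Y(s) and write it as one ratio of polynomials.

Y(s) = (s^2 + 6)/(s^4 - s^3 + 5*s^2 - 4*s + 4)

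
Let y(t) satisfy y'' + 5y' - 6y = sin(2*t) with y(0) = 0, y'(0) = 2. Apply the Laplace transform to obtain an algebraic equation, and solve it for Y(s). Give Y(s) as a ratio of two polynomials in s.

Transform both sides with L{·}.
With L{y''} = s^2 Y - s·y(0) - y'(0) and L{y'} = sY - y(0), with y(0) = 0, y'(0) = 2: the LHS transforms to (s^2 + 5*s - 6)Y - (2).
The right side is L{sin(2*t)} = 2/(s^2 + 4).
So (s^2 + 5*s - 6)Y = 2/(s^2 + 4) + (2).
Divide through and combine into a single rational function.

Y(s) = (2*s^2 + 10)/(s^4 + 5*s^3 - 2*s^2 + 20*s - 24)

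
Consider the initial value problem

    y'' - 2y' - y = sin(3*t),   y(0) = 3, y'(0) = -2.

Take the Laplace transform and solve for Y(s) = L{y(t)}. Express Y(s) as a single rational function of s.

Y(s) = (3*s^3 - 8*s^2 + 27*s - 69)/(s^4 - 2*s^3 + 8*s^2 - 18*s - 9)

Apply the Laplace transform to the equation.
With L{y''} = s^2 Y - s·y(0) - y'(0) and L{y'} = sY - y(0), with y(0) = 3, y'(0) = -2: the LHS transforms to (s^2 - 2*s - 1)Y - (3*s - 8).
The right side is L{sin(3*t)} = 3/(s^2 + 9).
So (s^2 - 2*s - 1)Y = 3/(s^2 + 9) + (3*s - 8).
Divide through and combine into a single rational function.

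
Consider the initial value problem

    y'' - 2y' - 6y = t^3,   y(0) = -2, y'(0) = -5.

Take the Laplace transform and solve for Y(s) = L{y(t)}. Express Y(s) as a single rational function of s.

Y(s) = (-2*s^5 - s^4 + 6)/(s^6 - 2*s^5 - 6*s^4)

Apply the Laplace transform to the equation.
The derivative rules (L{y''} = s^2 Y - s·y(0) - y'(0) and L{y'} = sY - y(0), with y(0) = -2, y'(0) = -5) turn the left side into (s^2 - 2*s - 6)Y - (-2*s - 1).
The right side is L{t^3} = 6/s^4.
So (s^2 - 2*s - 6)Y = 6/s^4 + (-2*s - 1).
Divide through and combine into a single rational function.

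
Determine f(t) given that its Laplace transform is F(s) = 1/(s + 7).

f(t) = exp(-7*t)

Since L{e^(-7t)} = 1/(s + 7), the inverse is e^(-7*t).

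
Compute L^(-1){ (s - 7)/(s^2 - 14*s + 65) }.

Rewrite the denominator: s^2 - 14*s + 65 = (s - 7)^2 + 16.
The form in (s - 7) signals a first-shifting-theorem factor e^(7t).
Since L{cos(4t)} = s/(s^2 + 16), the inverse is e^(7*t)*cos(4*t).

exp(7*t)*cos(4*t)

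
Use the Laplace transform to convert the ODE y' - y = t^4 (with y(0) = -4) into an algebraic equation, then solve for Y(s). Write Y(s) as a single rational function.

Apply the Laplace transform to the equation.
The derivative rules (L{y'} = sY - y(0) = sY - (-4)) turn the left side into (s - 1)Y - (-4).
The right side is L{t^4} = 24/s^5.
So (s - 1)Y = 24/s^5 + (-4).
Isolate Y and clear denominators.

Y(s) = (-4*s^5 + 24)/(s^6 - s^5)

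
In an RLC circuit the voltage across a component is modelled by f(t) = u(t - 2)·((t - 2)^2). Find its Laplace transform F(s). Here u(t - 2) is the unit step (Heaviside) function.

F(s) = 2*exp(-2*s)/s^3

By the second shifting theorem, L{u(t - c)·g(t - c)} = e^(-cs)·G(s) with c = 2 and G(s) = L{g(t)}.
L{t^2} = 2!/s^3 = 2/s^3.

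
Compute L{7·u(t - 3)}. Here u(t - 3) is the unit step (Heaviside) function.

7*exp(-3*s)/s

By the second shifting theorem, L{u(t - c)·g(t - c)} = e^(-cs)·G(s) with c = 3 and G(s) = L{g(t)}.
L{7} = 7/s.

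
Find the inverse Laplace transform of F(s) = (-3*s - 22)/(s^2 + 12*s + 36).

Factor the denominator: s^2 + 12*s + 36 = (s + 6)^2.
Partial fraction decomposition gives [-3/(s + 6)] + [-4/(s + 6)^2].
Invert each term: -3/(s + 6) ↔ -3e^(-6t); -4/(s + 6)^2 ↔ -4t·e^(-6t).

-4*t*exp(-6*t) - 3*exp(-6*t)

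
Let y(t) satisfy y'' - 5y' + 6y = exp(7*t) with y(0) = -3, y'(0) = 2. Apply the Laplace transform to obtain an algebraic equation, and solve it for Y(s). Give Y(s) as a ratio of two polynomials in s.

Y(s) = (-3*s^2 + 38*s - 118)/(s^3 - 12*s^2 + 41*s - 42)

Transform both sides with L{·}.
Using L{y''} = s^2 Y - s·y(0) - y'(0) and L{y'} = sY - y(0), with y(0) = -3, y'(0) = 2, the left side becomes (s^2 - 5*s + 6)Y - (-3*s + 17).
The right side is L{exp(7*t)} = 1/(s - 7).
So (s^2 - 5*s + 6)Y = 1/(s - 7) + (-3*s + 17).
Isolate Y and clear denominators.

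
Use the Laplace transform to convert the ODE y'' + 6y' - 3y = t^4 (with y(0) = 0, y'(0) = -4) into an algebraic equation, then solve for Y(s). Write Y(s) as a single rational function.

Laplace-transform each side.
Using L{y''} = s^2 Y - s·y(0) - y'(0) and L{y'} = sY - y(0), with y(0) = 0, y'(0) = -4, the left side becomes (s^2 + 6*s - 3)Y - (-4).
The right side is L{t^4} = 24/s^5.
So (s^2 + 6*s - 3)Y = 24/s^5 + (-4).
Divide through and combine into a single rational function.

Y(s) = (-4*s^5 + 24)/(s^7 + 6*s^6 - 3*s^5)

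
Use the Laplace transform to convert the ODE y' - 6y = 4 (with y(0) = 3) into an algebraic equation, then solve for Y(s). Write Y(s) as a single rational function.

Y(s) = (3*s + 4)/(s^2 - 6*s)

Apply the Laplace transform to the equation.
Using L{y'} = sY - y(0) = sY - 3, the left side becomes (s - 6)Y - (3).
The right side is L{4} = 4/s.
So (s - 6)Y = 4/s + (3).
Isolate Y and clear denominators.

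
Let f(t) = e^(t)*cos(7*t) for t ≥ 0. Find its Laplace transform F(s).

F(s) = (s - 1)/((s - 1)^2 + 49)

L{cos(7t)} = s/(s^2 + 49).
By the first shifting theorem, multiplying by e^(t) replaces s with s - 1.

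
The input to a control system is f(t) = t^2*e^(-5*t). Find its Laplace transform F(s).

F(s) = 2/(s + 5)^3

L{t^2} = 2!/s^3 = 2/s^3.
By the first shifting theorem, multiplying by e^(-5t) replaces s with s + 5.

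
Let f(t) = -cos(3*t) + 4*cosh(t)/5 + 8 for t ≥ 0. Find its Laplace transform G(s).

G(s) = -s/(s^2 + 9) + 4*s/(5*(s^2 - 1)) + 8/s

By linearity of the Laplace transform, transform each term separately.
L{8} = 8/s; (-1)·[L{cos(3t)} = s/(s^2 + 9)]; (4/5)·[L{cosh(t)} = s/(s^2 - 1)].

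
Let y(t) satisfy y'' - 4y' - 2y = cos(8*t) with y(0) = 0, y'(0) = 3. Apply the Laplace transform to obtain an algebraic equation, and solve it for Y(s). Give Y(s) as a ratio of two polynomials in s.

Y(s) = (3*s^2 + s + 192)/(s^4 - 4*s^3 + 62*s^2 - 256*s - 128)

Apply the Laplace transform to the equation.
Using L{y''} = s^2 Y - s·y(0) - y'(0) and L{y'} = sY - y(0), with y(0) = 0, y'(0) = 3, the left side becomes (s^2 - 4*s - 2)Y - (3).
The right side is L{cos(8*t)} = s/(s^2 + 64).
So (s^2 - 4*s - 2)Y = s/(s^2 + 64) + (3).
Divide through and combine into a single rational function.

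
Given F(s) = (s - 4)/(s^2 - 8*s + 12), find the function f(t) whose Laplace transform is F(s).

Rewrite the denominator: s^2 - 8*s + 12 = (s - 4)^2 - 4.
The form in (s - 4) signals a first-shifting-theorem factor e^(4t).
Since L{cosh(2t)} = s/(s^2 - 4), the inverse is exp(4*t)*cosh(2*t).

f(t) = exp(4*t)*cosh(2*t)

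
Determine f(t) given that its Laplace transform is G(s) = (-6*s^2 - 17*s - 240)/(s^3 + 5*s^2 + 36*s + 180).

Factor the denominator: s^3 + 5*s^2 + 36*s + 180 = (s + 5)*(s^2 + 36).
Partial fraction decomposition gives [-5/(s + 5)] + [-s/(s^2 + 36)] + [-12/(s^2 + 36)].
Invert each term: -5/(s + 5) ↔ -5e^(-5t); -1·s/(s^2 + 36) ↔ -cos(6t); -2·6/(s^2 + 36) ↔ -2sin(6t).

f(t) = -2*sin(6*t) - cos(6*t) - 5*exp(-5*t)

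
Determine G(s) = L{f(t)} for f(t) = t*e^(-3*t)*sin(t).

L{sin(t)} = 1/(s^2 + 1).
Multiplying by e^(-3t) shifts s → s + 3, so L{e^(-3*t)*sin(t)} = 1/((s + 3)^2 + 1).
Then apply L{t·g(t)} = -d/ds[H(s)] with H(s) = 1/((s + 3)^2 + 1):
differentiating 1 time and applying the sign gives 2*(s + 3)/(s^2 + 6*s + 10)^2.

G(s) = 2*(s + 3)/(s^2 + 6*s + 10)^2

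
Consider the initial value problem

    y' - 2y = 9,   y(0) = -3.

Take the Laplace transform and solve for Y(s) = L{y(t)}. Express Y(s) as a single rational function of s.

Laplace-transform each side.
With L{y'} = sY - y(0) = sY - (-3): the LHS transforms to (s - 2)Y - (-3).
The right side is L{9} = 9/s.
So (s - 2)Y = 9/s + (-3).
Divide through and combine into a single rational function.

Y(s) = (-3*s + 9)/(s^2 - 2*s)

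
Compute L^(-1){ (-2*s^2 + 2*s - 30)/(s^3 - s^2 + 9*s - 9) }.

-3*exp(t) + sin(3*t) + cos(3*t)

Factor the denominator: s^3 - s^2 + 9*s - 9 = (s - 1)*(s^2 + 9).
Partial fraction decomposition gives [-3/(s - 1)] + [s/(s^2 + 9)] + [3/(s^2 + 9)].
Invert each term: -3/(s - 1) ↔ -3e^(t); 1·s/(s^2 + 9) ↔ cos(3t); 1·3/(s^2 + 9) ↔ sin(3t).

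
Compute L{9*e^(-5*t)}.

9/(s + 5)

L{9} = 9/s.
By the first shifting theorem, multiplying by e^(-5t) replaces s with s + 5.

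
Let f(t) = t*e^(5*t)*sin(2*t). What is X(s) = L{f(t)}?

X(s) = 4*(s - 5)/(s^2 - 10*s + 29)^2

L{sin(2t)} = 2/(s^2 + 4).
Multiplying by e^(5t) shifts s → s - 5, so L{e^(5*t)*sin(2*t)} = 2/((s - 5)^2 + 4).
Then apply L{t·g(t)} = -d/ds[G(s)] with G(s) = 2/((s - 5)^2 + 4):
differentiating 1 time and applying the sign gives 4*(s - 5)/(s^2 - 10*s + 29)^2.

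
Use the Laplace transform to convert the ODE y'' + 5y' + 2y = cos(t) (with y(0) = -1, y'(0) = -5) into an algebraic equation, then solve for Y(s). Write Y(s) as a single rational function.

Apply the Laplace transform to the equation.
Using L{y''} = s^2 Y - s·y(0) - y'(0) and L{y'} = sY - y(0), with y(0) = -1, y'(0) = -5, the left side becomes (s^2 + 5*s + 2)Y - (-s - 10).
The right side is L{cos(t)} = s/(s^2 + 1).
So (s^2 + 5*s + 2)Y = s/(s^2 + 1) + (-s - 10).
Isolate Y and clear denominators.

Y(s) = (-s^3 - 10*s^2 - 10)/(s^4 + 5*s^3 + 3*s^2 + 5*s + 2)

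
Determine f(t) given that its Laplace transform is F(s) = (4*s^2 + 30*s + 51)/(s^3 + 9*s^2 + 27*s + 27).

f(t) = -3*t^2*exp(-3*t)/2 + 6*t*exp(-3*t) + 4*exp(-3*t)

Factor the denominator: s^3 + 9*s^2 + 27*s + 27 = (s + 3)^3.
Partial fraction decomposition gives [4/(s + 3)] + [6/(s + 3)^2] + [-3/(s + 3)^3].
Invert each term: 4/(s + 3) ↔ 4e^(-3t); 6/(s + 3)^2 ↔ 6t·e^(-3t); -3/(s + 3)^3 ↔ (-3/2)t^2·e^(-3t).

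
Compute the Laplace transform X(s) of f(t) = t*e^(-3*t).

X(s) = (s + 3)^(-2)

L{e^(-3t)} = 1/(s + 3).
Then apply L{t·g(t)} = -d/ds[G(s)] with G(s) = 1/(s + 3):
differentiating 1 time and applying the sign gives (s + 3)^(-2).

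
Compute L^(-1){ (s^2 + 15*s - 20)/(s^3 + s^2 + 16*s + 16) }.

Factor the denominator: s^3 + s^2 + 16*s + 16 = (s + 1)*(s^2 + 16).
Partial fraction decomposition gives [-2/(s + 1)] + [3*s/(s^2 + 16)] + [12/(s^2 + 16)].
Invert each term: -2/(s + 1) ↔ -2e^(-t); 3·s/(s^2 + 16) ↔ 3cos(4t); 3·4/(s^2 + 16) ↔ 3sin(4t).

3*sin(4*t) + 3*cos(4*t) - 2*exp(-t)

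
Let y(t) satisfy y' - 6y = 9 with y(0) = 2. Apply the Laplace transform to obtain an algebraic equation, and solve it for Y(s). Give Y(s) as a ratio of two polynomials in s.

Take the Laplace transform of both sides.
Using L{y'} = sY - y(0) = sY - 2, the left side becomes (s - 6)Y - (2).
The right side is L{9} = 9/s.
So (s - 6)Y = 9/s + (2).
Divide through and combine into a single rational function.

Y(s) = (2*s + 9)/(s^2 - 6*s)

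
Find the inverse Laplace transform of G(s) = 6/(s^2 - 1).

6*sinh(t)

Since L{sinh(t)} = 1/(s^2 - 1), the inverse is sinh(t), scaled by 6.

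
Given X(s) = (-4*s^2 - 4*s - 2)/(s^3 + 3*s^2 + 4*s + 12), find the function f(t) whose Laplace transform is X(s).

f(t) = sin(2*t) - 2*cos(2*t) - 2*exp(-3*t)

Factor the denominator: s^3 + 3*s^2 + 4*s + 12 = (s + 3)*(s^2 + 4).
Partial fraction decomposition gives [-2/(s + 3)] + [-2*s/(s^2 + 4)] + [2/(s^2 + 4)].
Invert each term: -2/(s + 3) ↔ -2e^(-3t); -2·s/(s^2 + 4) ↔ -2cos(2t); 1·2/(s^2 + 4) ↔ sin(2t).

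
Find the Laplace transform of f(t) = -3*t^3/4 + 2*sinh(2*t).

By linearity of the Laplace transform, transform each term separately.
(-3/4)·[L{t^3} = 3!/s^4 = 6/s^4]; (2)·[L{sinh(2t)} = 2/(s^2 - 4)].

4/(s^2 - 4) - 9/(2*s^4)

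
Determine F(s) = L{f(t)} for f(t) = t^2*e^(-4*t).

F(s) = 2/(s + 4)^3

L{e^(-4t)} = 1/(s + 4).
Then apply L{t^2·g(t)} = (-1)^2 d^2/ds^2[G(s)] with G(s) = 1/(s + 4):
differentiating 2 times and applying the sign gives 2/(s + 4)^3.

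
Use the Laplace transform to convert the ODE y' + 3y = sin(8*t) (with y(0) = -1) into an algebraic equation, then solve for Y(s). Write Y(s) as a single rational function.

Y(s) = (-s^2 - 56)/(s^3 + 3*s^2 + 64*s + 192)

Transform both sides with L{·}.
With L{y'} = sY - y(0) = sY - (-1): the LHS transforms to (s + 3)Y - (-1).
The right side is L{sin(8*t)} = 8/(s^2 + 64).
So (s + 3)Y = 8/(s^2 + 64) + (-1).
Divide through and combine into a single rational function.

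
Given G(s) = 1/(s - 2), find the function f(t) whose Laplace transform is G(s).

Since L{e^(2t)} = 1/(s - 2), the inverse is e^(2*t).

f(t) = exp(2*t)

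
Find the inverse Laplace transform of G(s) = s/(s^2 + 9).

Since L{cos(3t)} = s/(s^2 + 9), the inverse is cos(3*t).

cos(3*t)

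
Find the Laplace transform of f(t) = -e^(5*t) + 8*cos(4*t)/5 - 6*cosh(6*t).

By linearity of the Laplace transform, transform each term separately.
(8/5)·[L{cos(4t)} = s/(s^2 + 16)]; (-6)·[L{cosh(6t)} = s/(s^2 - 36)]; (-1)·[L{e^(5t)} = 1/(s - 5)].

8*s/(5*(s^2 + 16)) - 6*s/(s^2 - 36) - 1/(s - 5)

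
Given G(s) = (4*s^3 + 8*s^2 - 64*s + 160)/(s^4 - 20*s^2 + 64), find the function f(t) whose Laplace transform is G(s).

f(t) = 3*exp(4*t) - 2*exp(2*t) + 6*exp(-2*t) - 3*exp(-4*t)

Factor the denominator: s^4 - 20*s^2 + 64 = (s - 4)*(s - 2)*(s + 2)*(s + 4).
Partial fraction decomposition gives [-2/(s - 2)] + [-3/(s + 4)] + [6/(s + 2)] + [3/(s - 4)].
Invert each term: -2/(s - 2) ↔ -2e^(2t); -3/(s + 4) ↔ -3e^(-4t); 6/(s + 2) ↔ 6e^(-2t); 3/(s - 4) ↔ 3e^(4t).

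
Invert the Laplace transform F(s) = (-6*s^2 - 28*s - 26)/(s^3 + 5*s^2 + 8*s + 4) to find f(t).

f(t) = -6*t*exp(-2*t) - 4*exp(-t) - 2*exp(-2*t)

Factor the denominator: s^3 + 5*s^2 + 8*s + 4 = (s + 1)*(s + 2)^2.
Partial fraction decomposition gives [-2/(s + 2)] + [-6/(s + 2)^2] + [-4/(s + 1)].
Invert each term: -2/(s + 2) ↔ -2e^(-2t); -6/(s + 2)^2 ↔ -6t·e^(-2t); -4/(s + 1) ↔ -4e^(-t).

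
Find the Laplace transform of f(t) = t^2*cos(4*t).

2*s*(s^2 - 48)/(s^2 + 16)^3

L{cos(4t)} = s/(s^2 + 16).
Then apply L{t^2·g(t)} = (-1)^2 d^2/ds^2[G(s)] with G(s) = s/(s^2 + 16):
differentiating 2 times and applying the sign gives 2*s*(s^2 - 48)/(s^2 + 16)^3.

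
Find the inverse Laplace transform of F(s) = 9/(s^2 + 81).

sin(9*t)

Since L{sin(9t)} = 9/(s^2 + 81), the inverse is sin(9*t).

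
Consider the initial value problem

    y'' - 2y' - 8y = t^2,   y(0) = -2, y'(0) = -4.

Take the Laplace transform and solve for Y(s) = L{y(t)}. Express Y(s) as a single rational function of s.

Take the Laplace transform of both sides.
With L{y''} = s^2 Y - s·y(0) - y'(0) and L{y'} = sY - y(0), with y(0) = -2, y'(0) = -4: the LHS transforms to (s^2 - 2*s - 8)Y - (-2*s).
The right side is L{t^2} = 2/s^3.
So (s^2 - 2*s - 8)Y = 2/s^3 + (-2*s).
Divide through and combine into a single rational function.

Y(s) = (-2*s^4 + 2)/(s^5 - 2*s^4 - 8*s^3)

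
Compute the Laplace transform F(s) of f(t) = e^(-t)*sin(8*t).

F(s) = 8/((s + 1)^2 + 64)

L{sin(8t)} = 8/(s^2 + 64).
By the first shifting theorem, multiplying by e^(-t) replaces s with s + 1.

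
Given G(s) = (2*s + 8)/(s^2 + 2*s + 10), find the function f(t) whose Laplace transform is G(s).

Complete the square in the denominator: s^2 + 2*s + 10 = (s + 1)^2 + 3^2.
Split the numerator to match: 2*s + 8 = 2·(s + 1) + 2·3.
Invert each term: 2·(s + 1)/((s + 1)^2 + 9) ↔ 2e^(-t)cos(3t); 2·3/((s + 1)^2 + 9) ↔ 2e^(-t)sin(3t).

f(t) = 2*exp(-t)*sin(3*t) + 2*exp(-t)*cos(3*t)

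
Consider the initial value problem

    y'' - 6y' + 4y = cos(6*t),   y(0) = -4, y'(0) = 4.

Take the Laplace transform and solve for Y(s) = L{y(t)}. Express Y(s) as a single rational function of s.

Laplace-transform each side.
With L{y''} = s^2 Y - s·y(0) - y'(0) and L{y'} = sY - y(0), with y(0) = -4, y'(0) = 4: the LHS transforms to (s^2 - 6*s + 4)Y - (-4*s + 28).
The right side is L{cos(6*t)} = s/(s^2 + 36).
So (s^2 - 6*s + 4)Y = s/(s^2 + 36) + (-4*s + 28).
Divide through and combine into a single rational function.

Y(s) = (-4*s^3 + 28*s^2 - 143*s + 1008)/(s^4 - 6*s^3 + 40*s^2 - 216*s + 144)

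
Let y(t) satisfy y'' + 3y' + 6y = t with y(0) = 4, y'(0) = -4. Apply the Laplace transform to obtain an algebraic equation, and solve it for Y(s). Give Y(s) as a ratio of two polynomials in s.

Take the Laplace transform of both sides.
With L{y''} = s^2 Y - s·y(0) - y'(0) and L{y'} = sY - y(0), with y(0) = 4, y'(0) = -4: the LHS transforms to (s^2 + 3*s + 6)Y - (4*s + 8).
The right side is L{t} = s^(-2).
So (s^2 + 3*s + 6)Y = s^(-2) + (4*s + 8).
Isolate Y and clear denominators.

Y(s) = (4*s^3 + 8*s^2 + 1)/(s^4 + 3*s^3 + 6*s^2)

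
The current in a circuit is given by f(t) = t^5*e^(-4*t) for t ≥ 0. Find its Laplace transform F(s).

L{t^5} = 5!/s^6 = 120/s^6.
By the first shifting theorem, multiplying by e^(-4t) replaces s with s + 4.

F(s) = 120/(s + 4)^6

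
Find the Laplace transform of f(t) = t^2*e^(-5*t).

2/(s + 5)^3

L{e^(-5t)} = 1/(s + 5).
Then apply L{t^2·g(t)} = (-1)^2 d^2/ds^2[G(s)] with G(s) = 1/(s + 5):
differentiating 2 times and applying the sign gives 2/(s + 5)^3.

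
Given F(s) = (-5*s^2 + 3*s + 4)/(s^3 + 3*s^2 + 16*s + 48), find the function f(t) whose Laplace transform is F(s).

f(t) = 3*sin(4*t) - 3*cos(4*t) - 2*exp(-3*t)

Factor the denominator: s^3 + 3*s^2 + 16*s + 48 = (s + 3)*(s^2 + 16).
Partial fraction decomposition gives [-2/(s + 3)] + [-3*s/(s^2 + 16)] + [12/(s^2 + 16)].
Invert each term: -2/(s + 3) ↔ -2e^(-3t); -3·s/(s^2 + 16) ↔ -3cos(4t); 3·4/(s^2 + 16) ↔ 3sin(4t).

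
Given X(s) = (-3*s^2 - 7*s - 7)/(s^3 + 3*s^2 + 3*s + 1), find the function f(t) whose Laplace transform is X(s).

Factor the denominator: s^3 + 3*s^2 + 3*s + 1 = (s + 1)^3.
Partial fraction decomposition gives [-3/(s + 1)] + [-1/(s + 1)^2] + [-3/(s + 1)^3].
Invert each term: -3/(s + 1) ↔ -3e^(-t); -1/(s + 1)^2 ↔ -t·e^(-t); -3/(s + 1)^3 ↔ (-3/2)t^2·e^(-t).

f(t) = -3*t^2*exp(-t)/2 - t*exp(-t) - 3*exp(-t)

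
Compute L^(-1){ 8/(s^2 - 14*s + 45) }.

4*exp(7*t)*sinh(2*t)

Rewrite the denominator: s^2 - 14*s + 45 = (s - 7)^2 - 4.
The form in (s - 7) signals a first-shifting-theorem factor e^(7t).
Since L{sinh(2t)} = 2/(s^2 - 4), the inverse is e^(7*t)*sinh(2*t), scaled by 4.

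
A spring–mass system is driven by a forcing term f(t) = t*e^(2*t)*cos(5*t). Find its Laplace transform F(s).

L{cos(5t)} = s/(s^2 + 25).
Multiplying by e^(2t) shifts s → s - 2, so L{e^(2*t)*cos(5*t)} = (s - 2)/((s - 2)^2 + 25).
Then apply L{t·g(t)} = -d/ds[G(s)] with G(s) = (s - 2)/((s - 2)^2 + 25):
differentiating 1 time and applying the sign gives (s - 7)*(s + 3)/(s^2 - 4*s + 29)^2.

F(s) = (s - 7)*(s + 3)/(s^2 - 4*s + 29)^2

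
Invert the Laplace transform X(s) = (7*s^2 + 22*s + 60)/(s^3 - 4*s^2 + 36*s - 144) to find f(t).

Factor the denominator: s^3 - 4*s^2 + 36*s - 144 = (s - 4)*(s^2 + 36).
Partial fraction decomposition gives [5/(s - 4)] + [2*s/(s^2 + 36)] + [30/(s^2 + 36)].
Invert each term: 5/(s - 4) ↔ 5e^(4t); 2·s/(s^2 + 36) ↔ 2cos(6t); 5·6/(s^2 + 36) ↔ 5sin(6t).

f(t) = 5*exp(4*t) + 5*sin(6*t) + 2*cos(6*t)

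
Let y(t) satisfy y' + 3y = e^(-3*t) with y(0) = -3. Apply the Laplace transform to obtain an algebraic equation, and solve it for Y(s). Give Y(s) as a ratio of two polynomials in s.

Y(s) = (-3*s - 8)/(s^2 + 6*s + 9)

Laplace-transform each side.
The derivative rules (L{y'} = sY - y(0) = sY - (-3)) turn the left side into (s + 3)Y - (-3).
The right side is L{e^(-3*t)} = 1/(s + 3).
So (s + 3)Y = 1/(s + 3) + (-3).
Isolate Y and clear denominators.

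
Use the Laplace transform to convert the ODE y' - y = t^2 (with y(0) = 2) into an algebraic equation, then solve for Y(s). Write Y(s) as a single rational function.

Y(s) = (2*s^3 + 2)/(s^4 - s^3)

Laplace-transform each side.
With L{y'} = sY - y(0) = sY - 2: the LHS transforms to (s - 1)Y - (2).
The right side is L{t^2} = 2/s^3.
So (s - 1)Y = 2/s^3 + (2).
Solve for Y(s) and write it as one ratio of polynomials.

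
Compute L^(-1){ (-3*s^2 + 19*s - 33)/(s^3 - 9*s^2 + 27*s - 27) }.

Factor the denominator: s^3 - 9*s^2 + 27*s - 27 = (s - 3)^3.
Partial fraction decomposition gives [-3/(s - 3)] + [(s - 3)^(-2)] + [-3/(s - 3)^3].
Invert each term: -3/(s - 3) ↔ -3e^(3t); 1/(s - 3)^2 ↔ t·e^(3t); -3/(s - 3)^3 ↔ (-3/2)t^2·e^(3t).

-3*t^2*exp(3*t)/2 + t*exp(3*t) - 3*exp(3*t)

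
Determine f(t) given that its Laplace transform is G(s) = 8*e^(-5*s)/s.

The factor e^(-5s) signals a time shift by c = 5 (second shifting theorem).
L{8} = 8/s, so L^-1{8/s} = 8.
Hence the inverse is u(t - 5) times that function evaluated at t - 5.

f(t) = Heaviside(t - 5)*(8)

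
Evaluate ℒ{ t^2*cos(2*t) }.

L{cos(2t)} = s/(s^2 + 4).
Then apply L{t^2·g(t)} = (-1)^2 d^2/ds^2[G(s)] with G(s) = s/(s^2 + 4):
differentiating 2 times and applying the sign gives 2*s*(s^2 - 12)/(s^2 + 4)^3.

2*s*(s^2 - 12)/(s^2 + 4)^3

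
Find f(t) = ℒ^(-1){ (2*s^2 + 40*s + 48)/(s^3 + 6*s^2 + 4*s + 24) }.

f(t) = 5*sin(2*t) + 5*cos(2*t) - 3*exp(-6*t)

Factor the denominator: s^3 + 6*s^2 + 4*s + 24 = (s + 6)*(s^2 + 4).
Partial fraction decomposition gives [-3/(s + 6)] + [5*s/(s^2 + 4)] + [10/(s^2 + 4)].
Invert each term: -3/(s + 6) ↔ -3e^(-6t); 5·s/(s^2 + 4) ↔ 5cos(2t); 5·2/(s^2 + 4) ↔ 5sin(2t).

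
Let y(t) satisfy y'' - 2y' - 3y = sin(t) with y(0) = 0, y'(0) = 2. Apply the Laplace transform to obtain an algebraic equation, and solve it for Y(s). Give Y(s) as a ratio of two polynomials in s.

Laplace-transform each side.
The derivative rules (L{y''} = s^2 Y - s·y(0) - y'(0) and L{y'} = sY - y(0), with y(0) = 0, y'(0) = 2) turn the left side into (s^2 - 2*s - 3)Y - (2).
The right side is L{sin(t)} = 1/(s^2 + 1).
So (s^2 - 2*s - 3)Y = 1/(s^2 + 1) + (2).
Solve for Y(s) and write it as one ratio of polynomials.

Y(s) = (2*s^2 + 3)/(s^4 - 2*s^3 - 2*s^2 - 2*s - 3)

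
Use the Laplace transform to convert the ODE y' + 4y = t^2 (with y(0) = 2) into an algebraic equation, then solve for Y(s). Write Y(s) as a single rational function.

Transform both sides with L{·}.
Using L{y'} = sY - y(0) = sY - 2, the left side becomes (s + 4)Y - (2).
The right side is L{t^2} = 2/s^3.
So (s + 4)Y = 2/s^3 + (2).
Divide through and combine into a single rational function.

Y(s) = (2*s^3 + 2)/(s^4 + 4*s^3)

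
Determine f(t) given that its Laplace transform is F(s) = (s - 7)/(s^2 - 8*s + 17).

f(t) = -3*exp(4*t)*sin(t) + exp(4*t)*cos(t)

Complete the square in the denominator: s^2 - 8*s + 17 = (s - 4)^2 + 1^2.
Split the numerator to match: s - 7 = 1·(s - 4) - 3·1.
Invert each term: 1·(s - 4)/((s - 4)^2 + 1) ↔ e^(4t)cos(t); -3·1/((s - 4)^2 + 1) ↔ -3e^(4t)sin(t).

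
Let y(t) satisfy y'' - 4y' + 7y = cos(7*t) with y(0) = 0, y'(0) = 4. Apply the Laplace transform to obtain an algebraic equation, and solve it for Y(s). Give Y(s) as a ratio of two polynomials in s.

Apply the Laplace transform to the equation.
Using L{y''} = s^2 Y - s·y(0) - y'(0) and L{y'} = sY - y(0), with y(0) = 0, y'(0) = 4, the left side becomes (s^2 - 4*s + 7)Y - (4).
The right side is L{cos(7*t)} = s/(s^2 + 49).
So (s^2 - 4*s + 7)Y = s/(s^2 + 49) + (4).
Solve for Y(s) and write it as one ratio of polynomials.

Y(s) = (4*s^2 + s + 196)/(s^4 - 4*s^3 + 56*s^2 - 196*s + 343)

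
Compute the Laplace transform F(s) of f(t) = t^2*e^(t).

L{e^(t)} = 1/(s - 1).
Then apply L{t^2·g(t)} = (-1)^2 d^2/ds^2[G(s)] with G(s) = 1/(s - 1):
differentiating 2 times and applying the sign gives 2/(s - 1)^3.

F(s) = 2/(s - 1)^3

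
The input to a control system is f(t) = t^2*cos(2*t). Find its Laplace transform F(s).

L{cos(2t)} = s/(s^2 + 4).
Then apply L{t^2·g(t)} = (-1)^2 d^2/ds^2[G(s)] with G(s) = s/(s^2 + 4):
differentiating 2 times and applying the sign gives 2*s*(s^2 - 12)/(s^2 + 4)^3.

F(s) = 2*s*(s^2 - 12)/(s^2 + 4)^3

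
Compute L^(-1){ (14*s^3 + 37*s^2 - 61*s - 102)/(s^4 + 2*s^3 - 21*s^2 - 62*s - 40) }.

Factor the denominator: s^4 + 2*s^3 - 21*s^2 - 62*s - 40 = (s - 5)*(s + 1)*(s + 2)*(s + 4).
Partial fraction decomposition gives [6/(s - 5)] + [4/(s + 2)] + [1/(s + 1)] + [3/(s + 4)].
Invert each term: 6/(s - 5) ↔ 6e^(5t); 4/(s + 2) ↔ 4e^(-2t); 1/(s + 1) ↔ e^(-t); 3/(s + 4) ↔ 3e^(-4t).

6*exp(5*t) + exp(-t) + 4*exp(-2*t) + 3*exp(-4*t)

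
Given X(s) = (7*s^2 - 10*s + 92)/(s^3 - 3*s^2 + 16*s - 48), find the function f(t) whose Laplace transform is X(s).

Factor the denominator: s^3 - 3*s^2 + 16*s - 48 = (s - 3)*(s^2 + 16).
Partial fraction decomposition gives [5/(s - 3)] + [2*s/(s^2 + 16)] + [-4/(s^2 + 16)].
Invert each term: 5/(s - 3) ↔ 5e^(3t); 2·s/(s^2 + 16) ↔ 2cos(4t); -1·4/(s^2 + 16) ↔ -sin(4t).

f(t) = 5*exp(3*t) - sin(4*t) + 2*cos(4*t)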